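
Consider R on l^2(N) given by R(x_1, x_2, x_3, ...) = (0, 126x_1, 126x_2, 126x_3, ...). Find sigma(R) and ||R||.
sigma(R) = closed disk {z in C : |z| ≤ 126}; ||R|| = 126

Note R = 126·U where U is the unit right shift (U x)_k = x_{k-1} (with x_0 := 0); so ||R|| = 126||U|| and sigma(R) = 126·sigma(U). ||R x||^2 = sum_{k≥1} |126x_k|^2 = 15876||x||^2, so ||R|| = 126 and sigma(R) ⊂ {|z| ≤ 126}. For any |lambda| < 126, the equation (R - lambda I) x = 0 forces x_1 = 0, then 126x_k = lambda x_{k+1} ⇒ x = 0, so R has no eigenvalues. But (R - lambda I) is not surjective for |lambda| < 126: solving (R - lambda I) x = e_1 would require x_n proportional to (lambda/126)^(-n), which is not in l^2. So every |lambda| < 126 lies in the residual spectrum. The boundary |lambda| = 126 is in the approximate point spectrum (the spectrum is closed). Hence sigma(R) is the closed disk of radius 126.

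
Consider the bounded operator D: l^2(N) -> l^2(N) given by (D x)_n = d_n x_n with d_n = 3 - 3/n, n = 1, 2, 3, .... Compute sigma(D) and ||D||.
sigma(D) = {3 - 3/n : n ≥ 1} ∪ {3}; ||D|| = 3

A bounded diagonal operator on l^2 with diagonal entries d_n has spectrum equal to the closure of {d_n : n ≥ 1}: every d_n is an eigenvalue (with eigenvector e_n), so {d_n} ⊂ sigma(D); the spectrum is closed, so its closure is too; and for lambda not in the closure, (D - lambda I) has bounded inverse (the diagonal entries 1/(d_n - lambda) are bounded). For our sequence d_n = 3 - 3/n, n = 1, 2, 3, ...:
  - {d_n} = {3 - 3/n : n ≥ 1}; the only limit point is 3
  - closure = {3 - 3/n : n ≥ 1} ∪ {3}
For the norm: a diagonal operator has ||D|| = sup_n |d_n|. Here d_n = 3 - 3/n increases monotonically from d_1 = 0 toward 3, with all terms in [0, 3); so sup_n |d_n| = 3 (the supremum is the limit, not attained). So ||D|| = 3.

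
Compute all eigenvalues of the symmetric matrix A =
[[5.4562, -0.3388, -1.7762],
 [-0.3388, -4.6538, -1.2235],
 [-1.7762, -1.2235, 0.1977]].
sigma(A) ≈ {-5, 0, 6}

A is real symmetric, so its spectrum consists of real eigenvalues. Expanding the characteristic polynomial of the displayed matrix gives
  det(λ I - A) = p(λ) = λ^3 + (-1)λ^2 + (-30)λ + (0).
Solving p(λ) = 0 yields eigenvalues ≈ -5, 0, 6. (A is shown rounded to 4 decimals, so these recover the underlying integer eigenvalues to within that precision.)
Verification: the trace of A = 1 equals the sum of eigenvalues 1, and det(A) ≈ -0.0007 matches the eigenvalue product 0.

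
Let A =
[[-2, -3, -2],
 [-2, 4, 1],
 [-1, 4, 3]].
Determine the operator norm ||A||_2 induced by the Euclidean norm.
||A||_2 ≈ 7.3512 (= sqrt(largest eigenvalue of A^T A))

||A||_2 = sigma_max(A) = sqrt(lambda_max(A^T A)). Form the symmetric matrix M = A^T A =
[[9, -6, -1],
 [-6, 41, 22],
 [-1, 22, 14]].
Its characteristic polynomial (trace, sum of principal 2x2 minors, determinant of M give the coefficients) is
  p(λ) = det(λ I - M) = λ^3 - 64λ^2 + 548λ - 529.
No integer candidate from the rational root theorem (±divisors of 529) is a root, so the roots are irrational. The cubic discriminant is Δ = 343481989 > 0, so there are three distinct real roots. p(1) = -44 and p(2) = 319 have opposite signs, so a root lies in (1, 2); Newton's method refines it to λ ≈ 1.1056. p(8) = 271 and p(9) = -52 have opposite signs, so a root lies in (8, 9); Newton's method refines it to λ ≈ 8.8538. p(54) = -97 and p(55) = 2386 have opposite signs, so a root lies in (54, 55); Newton's method refines it to λ ≈ 54.0406. Check (Vieta): the three roots sum to 64, matching tr M = 64.
So the eigenvalues of A^T A are ≈ 1.1056, 8.8538, 54.0406 (all ≥ 0, as they must be for A^T A). The largest is λ_max ≈ 54.0406, hence ||A||_2 = sqrt(λ_max) ≈ 7.3512.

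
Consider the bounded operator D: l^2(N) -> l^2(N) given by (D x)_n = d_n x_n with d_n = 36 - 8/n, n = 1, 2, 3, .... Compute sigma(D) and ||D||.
sigma(D) = {36 - 8/n : n ≥ 1} ∪ {36}; ||D|| = 36

A bounded diagonal operator on l^2 with diagonal entries d_n has spectrum equal to the closure of {d_n : n ≥ 1}: every d_n is an eigenvalue (with eigenvector e_n), so {d_n} ⊂ sigma(D); the spectrum is closed, so its closure is too; and for lambda not in the closure, (D - lambda I) has bounded inverse (the diagonal entries 1/(d_n - lambda) are bounded). For our sequence d_n = 36 - 8/n, n = 1, 2, 3, ...:
  - {d_n} = {36 - 8/n : n ≥ 1}; the only limit point is 36
  - closure = {36 - 8/n : n ≥ 1} ∪ {36}
For the norm: a diagonal operator has ||D|| = sup_n |d_n|. Here d_n = 36 - 8/n increases monotonically from d_1 = 28 toward 36, with all terms in [28, 36); so sup_n |d_n| = 36 (the supremum is the limit, not attained). So ||D|| = 36.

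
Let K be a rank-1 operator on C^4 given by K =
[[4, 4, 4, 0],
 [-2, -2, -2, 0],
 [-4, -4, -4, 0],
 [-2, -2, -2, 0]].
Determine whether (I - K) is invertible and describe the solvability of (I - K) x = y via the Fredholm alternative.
(I - K) is invertible (det(I - K) = 3 ≠ 0), so for every y in C^4 the equation (I - K) x = y has a unique solution.

K has rank 1, so it is an outer product K = u v^T: every row of K is a multiple of one row vector. Reading off the entries, u = (-2, 1, 2, 1) and v = (-2, -2, -2, 0) (row i of K equals u_i·v^T). A rank-one matrix u v^T satisfies K u = u (v·u) and kills the (3)-dimensional subspace v^⊥, so its characteristic polynomial is lambda^3 (lambda - v·u) with v·u = tr K = -2. Hence the eigenvalues of I - K are 1 (multiplicity 3) and 1 - (-2) = 3, so det(I - K) = 3. (Direct check: I - K =
[[-3, -4, -4, 0],
 [2, 3, 2, 0],
 [4, 4, 5, 0],
 [2, 2, 2, 1]]
has determinant 3.) The finite-dimensional Fredholm alternative says: either (I - K) is invertible, or ker(I - K) ≠ {0} and then range(I - K) = ker((I - K)^*)^⊥, with dim ker(I - K) = dim ker((I - K)^*). Since det(I - K) ≠ 0, 1 is not an eigenvalue of K and ker(I - K) = {0}, so we are in the first case: for every y there is a unique x = (I - K)^(-1) y. Explicitly, by the Sherman–Morrison formula, (I - u v^T)^(-1) = I + u v^T/(1 - v·u), i.e. (I - K)^(-1) = I + K/(3).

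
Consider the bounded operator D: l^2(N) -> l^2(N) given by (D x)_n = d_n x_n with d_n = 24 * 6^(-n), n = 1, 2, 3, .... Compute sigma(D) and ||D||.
sigma(D) = {24 * 6^(-n) : n ≥ 1} ∪ {0}; ||D|| = 4

A bounded diagonal operator on l^2 with diagonal entries d_n has spectrum equal to the closure of {d_n : n ≥ 1}: every d_n is an eigenvalue (with eigenvector e_n), so {d_n} ⊂ sigma(D); the spectrum is closed, so its closure is too; and for lambda not in the closure, (D - lambda I) has bounded inverse (the diagonal entries 1/(d_n - lambda) are bounded). For our sequence d_n = 24 * 6^(-n), n = 1, 2, 3, ...:
  - {d_n} = {24 * 6^(-n) : n ≥ 1}; the only limit point is 0
  - closure = {24 * 6^(-n) : n ≥ 1} ∪ {0}
For the norm: a diagonal operator has ||D|| = sup_n |d_n|. Here d_n = 24 * 6^(-n) is positive and decreasing, so sup_n |d_n| = d_1 = 24/6 = 4. So ||D|| = 4.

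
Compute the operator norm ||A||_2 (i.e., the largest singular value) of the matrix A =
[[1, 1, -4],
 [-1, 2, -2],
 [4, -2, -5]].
||A||_2 ≈ 7.622 (= sqrt(largest eigenvalue of A^T A))

||A||_2 = sigma_max(A) = sqrt(lambda_max(A^T A)). Form the symmetric matrix M = A^T A =
[[18, -9, -22],
 [-9, 9, 2],
 [-22, 2, 45]].
Its characteristic polynomial (trace, sum of principal 2x2 minors, determinant of M give the coefficients) is
  p(λ) = det(λ I - M) = λ^3 - 72λ^2 + 808λ - 9.
No integer candidate from the rational root theorem (±divisors of 9) is a root, so the roots are irrational. The cubic discriminant is Δ = 1270375925 > 0, so there are three distinct real roots. p(0) = -9 and p(1) = 728 have opposite signs, so a root lies in (0, 1); Newton's method refines it to λ ≈ 0.0111. p(13) = 524 and p(14) = -65 have opposite signs, so a root lies in (13, 14); Newton's method refines it to λ ≈ 13.8946. p(58) = -241 and p(59) = 2410 have opposite signs, so a root lies in (58, 59); Newton's method refines it to λ ≈ 58.0942. Check (Vieta): the three roots sum to 72, matching tr M = 72.
So the eigenvalues of A^T A are ≈ 0.0111, 13.8946, 58.0942 (all ≥ 0, as they must be for A^T A). The largest is λ_max ≈ 58.0942, hence ||A||_2 = sqrt(λ_max) ≈ 7.622.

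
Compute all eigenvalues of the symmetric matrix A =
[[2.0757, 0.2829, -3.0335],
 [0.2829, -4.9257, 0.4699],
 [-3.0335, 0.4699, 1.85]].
sigma(A) ≈ {-5, -1, 5}

A is real symmetric, so its spectrum consists of real eigenvalues. Expanding the characteristic polynomial of the displayed matrix gives
  det(λ I - A) = p(λ) = λ^3 + (1)λ^2 + (-25)λ + (-25).
Solving p(λ) = 0 yields eigenvalues ≈ -5, -1, 5. (A is shown rounded to 4 decimals, so these recover the underlying integer eigenvalues to within that precision.)
Verification: the trace of A = -1 equals the sum of eigenvalues -1, and det(A) ≈ 24.9991 matches the eigenvalue product 25.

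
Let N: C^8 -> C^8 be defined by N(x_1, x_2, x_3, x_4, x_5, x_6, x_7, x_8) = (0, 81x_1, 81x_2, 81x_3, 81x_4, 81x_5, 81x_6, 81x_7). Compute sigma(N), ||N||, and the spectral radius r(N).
sigma(N) = {0}; ||N|| = 81; r(N) = 0. (N is nilpotent with N^8 = 0.)

On C^8, N is a strictly lower-triangular matrix with 81 on the subdiagonal and zeros elsewhere, so its characteristic polynomial is lambda^8 and every eigenvalue is 0: sigma(N) = {0}. For the operator norm, N e_i = 81e_{i+1} for i = 1, ..., 7 and N e_8 = 0, so the singular values of N are 81 (with multiplicity 7) and 0; hence ||N|| = 81. The spectral radius r(N) = max|lambda| = 0. Note ||N|| > r(N) — characteristic of non-normal nilpotent operators. Indeed N^8 = 0.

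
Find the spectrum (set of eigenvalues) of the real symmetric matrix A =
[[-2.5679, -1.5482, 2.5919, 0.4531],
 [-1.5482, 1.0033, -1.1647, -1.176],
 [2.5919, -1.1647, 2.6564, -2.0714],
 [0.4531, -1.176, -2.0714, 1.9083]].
sigma(A) ≈ {-4, -1, 3, 5}

A is real symmetric, so its spectrum consists of real eigenvalues. Expanding the characteristic polynomial of the displayed matrix gives
  det(λ I - A) = p(λ) = λ^4 + (-3)λ^3 + (-21)λ^2 + (43)λ + (59.9973).
Solving p(λ) = 0 yields eigenvalues ≈ -4, -1, 3, 5. (A is shown rounded to 4 decimals, so these recover the underlying integer eigenvalues to within that precision.)
Verification: the trace of A = 3 equals the sum of eigenvalues 3, and det(A) ≈ 59.9973 matches the eigenvalue product 60.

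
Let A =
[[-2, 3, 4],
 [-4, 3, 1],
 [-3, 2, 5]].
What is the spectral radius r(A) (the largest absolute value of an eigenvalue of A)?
r(A) ≈ 3.5284

The eigenvalues of A are the roots of its characteristic polynomial. With M = A (coefficients from the trace, the sum of principal 2x2 minors, and det A):
  p(λ) = det(λ I - M) = λ^3 - 6λ^2 + 21λ - 29.
No integer candidate from the rational root theorem (±divisors of 29) is a root, so the roots are irrational. The cubic discriminant is Δ = -3159 < 0, so there is one real root and a complex-conjugate pair. p(2) = -3 and p(3) = 7 have opposite signs, so a root lies in (2, 3); Newton's method refines it to λ ≈ 2.3294. Dividing out (λ - (2.3294)) leaves approximately λ^2 - 3.6706λ + 12.4498. For λ^2 - 3.6706λ + 12.4498 the discriminant is -36.3254. It is negative, so the remaining roots are the complex-conjugate pair λ ≈ 1.8353 ± 3.0135i. Their product equals the constant term, so |λ|^2 ≈ 12.4498 and |λ| ≈ 3.5284.
Thus the eigenvalues (to 4 decimals) are 2.3294 (modulus 2.3294); 1.8353 ± 3.0135i (modulus 3.5284). The spectral radius is the largest modulus: r(A) ≈ 3.5284. (Cross-check: r(A) ≤ ||A||_2 ≈ 9.103; equality holds whenever A is normal, though it can also hold for some non-normal A.)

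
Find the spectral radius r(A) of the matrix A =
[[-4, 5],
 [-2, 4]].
r(A) = sqrt(24)/2 ≈ 2.4495

The eigenvalues of A are the roots of its characteristic polynomial. With M = A (coefficients from the trace and determinant):
  p(λ) = det(λ I - M) = λ^2 - 6.
For λ^2 - 6 the discriminant is 24. It is nonnegative but not a perfect square, so the roots are real and irrational: λ = ± sqrt(24)/2 ≈ 2.4495, -2.4495.
Thus the eigenvalues (to 4 decimals) are 2.4495 (modulus 2.4495); -2.4495 (modulus 2.4495). The spectral radius is the largest modulus: r(A) = sqrt(24)/2 ≈ 2.4495. (Cross-check: r(A) ≤ ||A||_2 ≈ 7.772; equality holds whenever A is normal, though it can also hold for some non-normal A.)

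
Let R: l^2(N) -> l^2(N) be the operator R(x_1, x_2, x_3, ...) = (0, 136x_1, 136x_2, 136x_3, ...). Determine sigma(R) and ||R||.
sigma(R) = closed disk {z in C : |z| ≤ 136}; ||R|| = 136

Note R = 136·U where U is the unit right shift (U x)_k = x_{k-1} (with x_0 := 0); so ||R|| = 136||U|| and sigma(R) = 136·sigma(U). ||R x||^2 = sum_{k≥1} |136x_k|^2 = 18496||x||^2, so ||R|| = 136 and sigma(R) ⊂ {|z| ≤ 136}. For any |lambda| < 136, the equation (R - lambda I) x = 0 forces x_1 = 0, then 136x_k = lambda x_{k+1} ⇒ x = 0, so R has no eigenvalues. But (R - lambda I) is not surjective for |lambda| < 136: solving (R - lambda I) x = e_1 would require x_n proportional to (lambda/136)^(-n), which is not in l^2. So every |lambda| < 136 lies in the residual spectrum. The boundary |lambda| = 136 is in the approximate point spectrum (the spectrum is closed). Hence sigma(R) is the closed disk of radius 136.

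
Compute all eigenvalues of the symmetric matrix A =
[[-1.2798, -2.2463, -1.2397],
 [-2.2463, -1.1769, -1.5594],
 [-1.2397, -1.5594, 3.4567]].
sigma(A) ≈ {-4, 1, 4}

A is real symmetric, so its spectrum consists of real eigenvalues. Expanding the characteristic polynomial of the displayed matrix gives
  det(λ I - A) = p(λ) = λ^3 + (-1)λ^2 + (-16)λ + (16).
Solving p(λ) = 0 yields eigenvalues ≈ -4, 1, 4. (A is shown rounded to 4 decimals, so these recover the underlying integer eigenvalues to within that precision.)
Verification: the trace of A = 1 equals the sum of eigenvalues 1, and det(A) ≈ -15.9998 matches the eigenvalue product -16.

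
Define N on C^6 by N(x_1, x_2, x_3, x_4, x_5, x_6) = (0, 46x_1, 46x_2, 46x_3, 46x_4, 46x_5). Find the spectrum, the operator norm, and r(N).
sigma(N) = {0}; ||N|| = 46; r(N) = 0. (N is nilpotent with N^6 = 0.)

On C^6, N is a strictly lower-triangular matrix with 46 on the subdiagonal and zeros elsewhere, so its characteristic polynomial is lambda^6 and every eigenvalue is 0: sigma(N) = {0}. For the operator norm, N e_i = 46e_{i+1} for i = 1, ..., 5 and N e_6 = 0, so the singular values of N are 46 (with multiplicity 5) and 0; hence ||N|| = 46. The spectral radius r(N) = max|lambda| = 0. Note ||N|| > r(N) — characteristic of non-normal nilpotent operators. Indeed N^6 = 0.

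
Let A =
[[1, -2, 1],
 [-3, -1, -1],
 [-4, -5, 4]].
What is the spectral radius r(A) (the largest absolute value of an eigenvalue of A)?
r(A) ≈ 4.2063

The eigenvalues of A are the roots of its characteristic polynomial. With M = A (coefficients from the trace, the sum of principal 2x2 minors, and det A):
  p(λ) = det(λ I - M) = λ^3 - 4λ^2 - 8λ + 30.
No integer candidate from the rational root theorem (±divisors of 30) is a root, so the roots are irrational. The cubic discriminant is Δ = 3732 > 0, so there are three distinct real roots. p(-3) = -9 and p(-2) = 22 have opposite signs, so a root lies in (-3, -2); Newton's method refines it to λ ≈ -2.7758. p(2) = 6 and p(3) = -3 have opposite signs, so a root lies in (2, 3); Newton's method refines it to λ ≈ 2.5694. p(4) = -2 and p(5) = 15 have opposite signs, so a root lies in (4, 5); Newton's method refines it to λ ≈ 4.2063. Check (Vieta): the three roots sum to 4, matching tr M = 4.
Thus the eigenvalues (to 4 decimals) are -2.7758 (modulus 2.7758); 2.5694 (modulus 2.5694); 4.2063 (modulus 4.2063). The spectral radius is the largest modulus: r(A) ≈ 4.2063. (Cross-check: r(A) ≤ ||A||_2 ≈ 7.8696; equality holds whenever A is normal, though it can also hold for some non-normal A.)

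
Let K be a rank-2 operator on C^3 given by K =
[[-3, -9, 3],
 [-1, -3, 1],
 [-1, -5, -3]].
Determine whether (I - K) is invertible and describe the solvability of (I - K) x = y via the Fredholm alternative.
(I - K) is invertible (det(I - K) = 36 ≠ 0), so for every y in C^3 the equation (I - K) x = y has a unique solution.

K has rank 2 and factors as K = U V^T = u1 v1^T + u2 v2^T with u1 = (-3, -1, -1), v1 = (1, 2, -3), u2 = (-3, -1, -3), v2 = (0, 1, 2) (multiplying out reproduces the displayed K). The nonzero eigenvalues of U V^T coincide with those of the 2 x 2 matrix G = V^T U = [[v1·u1, v1·u2], [v2·u1, v2·u2]] = [[-2, 4], [-3, -7]], and by the Sylvester determinant identity det(I_3 - U V^T) = det(I_2 - V^T U) = det([[3, -4], [3, 8]]) = (3)(8) - (-4)(3) = 36. (Direct check: I - K =
[[4, 9, -3],
 [1, 4, -1],
 [1, 5, 4]]
has determinant 36.) The finite-dimensional Fredholm alternative says: either (I - K) is invertible, or ker(I - K) ≠ {0} and then range(I - K) = ker((I - K)^*)^⊥, with dim ker(I - K) = dim ker((I - K)^*). Since det(I - K) ≠ 0, 1 is not an eigenvalue of K and ker(I - K) = {0}, so we are in the first case: for every y there is a unique x = (I - K)^(-1) y. (Explicitly, by the Woodbury identity, (I - U V^T)^(-1) = I + U (I_2 - G)^(-1) V^T.)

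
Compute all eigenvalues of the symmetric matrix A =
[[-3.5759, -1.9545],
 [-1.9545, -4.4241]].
sigma(A) ≈ {-6, -2}

A is real symmetric, so its spectrum consists of real eigenvalues. Expanding the characteristic polynomial of the displayed matrix gives
  det(λ I - A) = p(λ) = λ^2 + (8)λ + (12).
Solving p(λ) = 0 yields eigenvalues ≈ -6, -2. (A is shown rounded to 4 decimals, so these recover the underlying integer eigenvalues to within that precision.)
Verification: the trace of A = -8 equals the sum of eigenvalues -8, and det(A) ≈ 12.0001 matches the eigenvalue product 12.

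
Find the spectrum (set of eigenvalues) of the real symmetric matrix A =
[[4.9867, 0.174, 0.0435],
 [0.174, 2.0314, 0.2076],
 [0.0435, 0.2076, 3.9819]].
sigma(A) ≈ {2, 4, 5}

A is real symmetric, so its spectrum consists of real eigenvalues. Expanding the characteristic polynomial of the displayed matrix gives
  det(λ I - A) = p(λ) = λ^3 + (-11)λ^2 + (38)λ + (-40).
Solving p(λ) = 0 yields eigenvalues ≈ 2, 4, 5. (A is shown rounded to 4 decimals, so these recover the underlying integer eigenvalues to within that precision.)
Verification: the trace of A = 11 equals the sum of eigenvalues 11, and det(A) ≈ 40.0004 matches the eigenvalue product 40.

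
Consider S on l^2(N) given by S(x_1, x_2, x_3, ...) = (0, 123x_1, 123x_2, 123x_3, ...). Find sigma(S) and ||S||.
sigma(S) = closed disk {z in C : |z| ≤ 123}; ||S|| = 123

Note S = 123·U where U is the unit right shift (U x)_k = x_{k-1} (with x_0 := 0); so ||S|| = 123||U|| and sigma(S) = 123·sigma(U). ||S x||^2 = sum_{k≥1} |123x_k|^2 = 15129||x||^2, so ||S|| = 123 and sigma(S) ⊂ {|z| ≤ 123}. For any |lambda| < 123, the equation (S - lambda I) x = 0 forces x_1 = 0, then 123x_k = lambda x_{k+1} ⇒ x = 0, so S has no eigenvalues. But (S - lambda I) is not surjective for |lambda| < 123: solving (S - lambda I) x = e_1 would require x_n proportional to (lambda/123)^(-n), which is not in l^2. So every |lambda| < 123 lies in the residual spectrum. The boundary |lambda| = 123 is in the approximate point spectrum (the spectrum is closed). Hence sigma(S) is the closed disk of radius 123.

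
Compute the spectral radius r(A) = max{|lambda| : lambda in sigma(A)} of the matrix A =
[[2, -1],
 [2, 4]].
r(A) = sqrt(10) ≈ 3.1623

The eigenvalues of A are the roots of its characteristic polynomial. With M = A (coefficients from the trace and determinant):
  p(λ) = det(λ I - M) = λ^2 - 6λ + 10.
For λ^2 - 6λ + 10 the discriminant is -4. It is negative, so the roots are the complex-conjugate pair λ = 3 ± (sqrt(4)/2) i ≈ 3 ± 1i. For a conjugate pair the product of the roots equals the constant term, so |λ|^2 = 10 and |λ| = sqrt(10) ≈ 3.1623.
Thus the eigenvalues (to 4 decimals) are 3 ± 1i (modulus 3.1623). The spectral radius is the largest modulus: r(A) = sqrt(10) ≈ 3.1623. (Cross-check: r(A) ≤ ||A||_2 ≈ 4.4721; equality holds whenever A is normal, though it can also hold for some non-normal A.)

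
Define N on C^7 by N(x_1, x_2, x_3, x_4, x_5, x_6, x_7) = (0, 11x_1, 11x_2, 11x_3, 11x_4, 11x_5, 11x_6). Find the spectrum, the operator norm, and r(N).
sigma(N) = {0}; ||N|| = 11; r(N) = 0. (N is nilpotent with N^7 = 0.)

On C^7, N is a strictly lower-triangular matrix with 11 on the subdiagonal and zeros elsewhere, so its characteristic polynomial is lambda^7 and every eigenvalue is 0: sigma(N) = {0}. For the operator norm, N e_i = 11e_{i+1} for i = 1, ..., 6 and N e_7 = 0, so the singular values of N are 11 (with multiplicity 6) and 0; hence ||N|| = 11. The spectral radius r(N) = max|lambda| = 0. Note ||N|| > r(N) — characteristic of non-normal nilpotent operators. Indeed N^7 = 0.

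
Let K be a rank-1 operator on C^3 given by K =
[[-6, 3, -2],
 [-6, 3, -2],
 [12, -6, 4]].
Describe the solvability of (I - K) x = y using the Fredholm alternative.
(I - K) is singular (det(I - K) = 0, i.e. 1 ∈ sigma(K)). (I - K) x = y is solvable iff y ⊥ ker((I - K)^*) = span{(-6, 3, -2)}, i.e. iff -6y_1 + 3y_2 - 2y_3 = 0. When solvable, the solutions are x = y + c·(1, 1, -2), c arbitrary (ker(I - K) = span{(1, 1, -2)}, dimension 1).

K has rank 1, so it is an outer product K = u v^T: every row of K is a multiple of one row vector. Reading off the entries, u = (1, 1, -2) and v = (-6, 3, -2) (row i of K equals u_i·v^T). A rank-one matrix u v^T satisfies K u = u (v·u) and kills the (2)-dimensional subspace v^⊥, so its characteristic polynomial is lambda^2 (lambda - v·u) with v·u = tr K = 1. Hence the eigenvalues of I - K are 1 (multiplicity 2) and 1 - (1) = 0, so det(I - K) = 0. (Direct check: I - K =
[[7, -3, 2],
 [6, -2, 2],
 [-12, 6, -3]]
has determinant 0.) So 1 is an eigenvalue of K and (I - K) is not invertible. The finite-dimensional Fredholm alternative says: either (I - K) is invertible, or ker(I - K) ≠ {0} and then range(I - K) = ker((I - K)^*)^⊥, with dim ker(I - K) = dim ker((I - K)^*). We are in the second case, so we need both kernels. Kernel of I - K: (I - K) u = u - u (v·u) = u - u = 0, so ker(I - K) = span{u} = span{(1, 1, -2)} (it is exactly 1-dimensional because rank(I - K) = 2). Kernel of the adjoint: K is real, so (I - K)^* = I - K^T = I - v u^T, and (I - v u^T) v = v - v (u·v) = 0; hence ker((I - K)^*) = span{v} = span{(-6, 3, -2)}. Therefore (I - K) x = y is solvable iff <y, v> = 0, i.e. iff -6y_1 + 3y_2 - 2y_3 = 0. When this holds, K y = u (v·y) = 0, so (I - K) y = y and x = y is a particular solution; the full solution set is the line x = y + c·u = y + c·(1, 1, -2), c ∈ C.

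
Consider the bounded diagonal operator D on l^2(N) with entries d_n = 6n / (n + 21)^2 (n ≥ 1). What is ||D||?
||D|| = 1/14 (attained at n = 21)

For D diagonal, ||D|| = sup_n |d_n|. Treat f(x) = 6x / (x + 21)^2 for real x > 0. By the quotient rule, f'(x) = 6(21 - x)/(x + 21)^3, which is positive for x < 21 and negative for x > 21. So f has a unique maximum at x = 21, and since 21 is a positive integer, the supremum over n ≥ 1 is attained at n = 21: d_21 = 6·21/(21 + 21)^2 = 6·21/1764 = 1/14. Hence ||D|| = 1/14.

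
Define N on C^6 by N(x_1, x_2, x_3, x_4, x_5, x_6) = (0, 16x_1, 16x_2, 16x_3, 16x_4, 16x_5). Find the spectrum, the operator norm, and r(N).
sigma(N) = {0}; ||N|| = 16; r(N) = 0. (N is nilpotent with N^6 = 0.)

On C^6, N is a strictly lower-triangular matrix with 16 on the subdiagonal and zeros elsewhere, so its characteristic polynomial is lambda^6 and every eigenvalue is 0: sigma(N) = {0}. For the operator norm, N e_i = 16e_{i+1} for i = 1, ..., 5 and N e_6 = 0, so the singular values of N are 16 (with multiplicity 5) and 0; hence ||N|| = 16. The spectral radius r(N) = max|lambda| = 0. Note ||N|| > r(N) — characteristic of non-normal nilpotent operators. Indeed N^6 = 0.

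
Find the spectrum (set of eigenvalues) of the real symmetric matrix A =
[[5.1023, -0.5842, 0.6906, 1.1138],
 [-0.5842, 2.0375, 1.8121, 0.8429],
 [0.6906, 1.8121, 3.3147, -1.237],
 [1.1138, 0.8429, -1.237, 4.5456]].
sigma(A) ≈ {0, 4, 5, 6}

A is real symmetric, so its spectrum consists of real eigenvalues. Expanding the characteristic polynomial of the displayed matrix gives
  det(λ I - A) = p(λ) = λ^4 + (-15)λ^3 + (74.0011)λ^2 + (-120.0037)λ + (0.0043).
Solving p(λ) = 0 yields eigenvalues ≈ 0, 4, 5, 6. (A is shown rounded to 4 decimals, so these recover the underlying integer eigenvalues to within that precision.)
Verification: the trace of A = 15 equals the sum of eigenvalues 15, and det(A) ≈ 0.0043 matches the eigenvalue product 0.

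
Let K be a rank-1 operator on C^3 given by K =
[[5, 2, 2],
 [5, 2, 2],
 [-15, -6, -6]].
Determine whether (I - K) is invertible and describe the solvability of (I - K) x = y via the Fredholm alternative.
(I - K) is singular (det(I - K) = 0, i.e. 1 ∈ sigma(K)). (I - K) x = y is solvable iff y ⊥ ker((I - K)^*) = span{(5, 2, 2)}, i.e. iff 5y_1 + 2y_2 + 2y_3 = 0. When solvable, the solutions are x = y + c·(1, 1, -3), c arbitrary (ker(I - K) = span{(1, 1, -3)}, dimension 1).

K has rank 1, so it is an outer product K = u v^T: every row of K is a multiple of one row vector. Reading off the entries, u = (1, 1, -3) and v = (5, 2, 2) (row i of K equals u_i·v^T). A rank-one matrix u v^T satisfies K u = u (v·u) and kills the (2)-dimensional subspace v^⊥, so its characteristic polynomial is lambda^2 (lambda - v·u) with v·u = tr K = 1. Hence the eigenvalues of I - K are 1 (multiplicity 2) and 1 - (1) = 0, so det(I - K) = 0. (Direct check: I - K =
[[-4, -2, -2],
 [-5, -1, -2],
 [15, 6, 7]]
has determinant 0.) So 1 is an eigenvalue of K and (I - K) is not invertible. The finite-dimensional Fredholm alternative says: either (I - K) is invertible, or ker(I - K) ≠ {0} and then range(I - K) = ker((I - K)^*)^⊥, with dim ker(I - K) = dim ker((I - K)^*). We are in the second case, so we need both kernels. Kernel of I - K: (I - K) u = u - u (v·u) = u - u = 0, so ker(I - K) = span{u} = span{(1, 1, -3)} (it is exactly 1-dimensional because rank(I - K) = 2). Kernel of the adjoint: K is real, so (I - K)^* = I - K^T = I - v u^T, and (I - v u^T) v = v - v (u·v) = 0; hence ker((I - K)^*) = span{v} = span{(5, 2, 2)}. Therefore (I - K) x = y is solvable iff <y, v> = 0, i.e. iff 5y_1 + 2y_2 + 2y_3 = 0. When this holds, K y = u (v·y) = 0, so (I - K) y = y and x = y is a particular solution; the full solution set is the line x = y + c·u = y + c·(1, 1, -3), c ∈ C.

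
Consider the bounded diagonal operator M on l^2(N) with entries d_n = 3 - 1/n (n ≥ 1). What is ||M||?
||M|| = 3

For a diagonal operator on l^2 with entries d_n, ||M|| = sup_n |d_n|. Here d_1 = 2, d_2 = 5/2, ..., and d_n = 3 - 1/n increases monotonically toward 3. All terms lie in [2, 3), so |d_n| = d_n and the supremum is the limit 3, which is not attained by any individual d_n. Hence ||M|| = 3.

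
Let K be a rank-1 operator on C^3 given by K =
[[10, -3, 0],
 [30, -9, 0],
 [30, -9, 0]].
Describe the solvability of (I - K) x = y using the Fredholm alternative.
(I - K) is singular (det(I - K) = 0, i.e. 1 ∈ sigma(K)). (I - K) x = y is solvable iff y ⊥ ker((I - K)^*) = span{(10, -3, 0)}, i.e. iff 10y_1 - 3y_2 = 0. When solvable, the solutions are x = y + c·(1, 3, 3), c arbitrary (ker(I - K) = span{(1, 3, 3)}, dimension 1).

K has rank 1, so it is an outer product K = u v^T: every row of K is a multiple of one row vector. Reading off the entries, u = (1, 3, 3) and v = (10, -3, 0) (row i of K equals u_i·v^T). A rank-one matrix u v^T satisfies K u = u (v·u) and kills the (2)-dimensional subspace v^⊥, so its characteristic polynomial is lambda^2 (lambda - v·u) with v·u = tr K = 1. Hence the eigenvalues of I - K are 1 (multiplicity 2) and 1 - (1) = 0, so det(I - K) = 0. (Direct check: I - K =
[[-9, 3, 0],
 [-30, 10, 0],
 [-30, 9, 1]]
has determinant 0.) So 1 is an eigenvalue of K and (I - K) is not invertible. The finite-dimensional Fredholm alternative says: either (I - K) is invertible, or ker(I - K) ≠ {0} and then range(I - K) = ker((I - K)^*)^⊥, with dim ker(I - K) = dim ker((I - K)^*). We are in the second case, so we need both kernels. Kernel of I - K: (I - K) u = u - u (v·u) = u - u = 0, so ker(I - K) = span{u} = span{(1, 3, 3)} (it is exactly 1-dimensional because rank(I - K) = 2). Kernel of the adjoint: K is real, so (I - K)^* = I - K^T = I - v u^T, and (I - v u^T) v = v - v (u·v) = 0; hence ker((I - K)^*) = span{v} = span{(10, -3, 0)}. Therefore (I - K) x = y is solvable iff <y, v> = 0, i.e. iff 10y_1 - 3y_2 = 0. When this holds, K y = u (v·y) = 0, so (I - K) y = y and x = y is a particular solution; the full solution set is the line x = y + c·u = y + c·(1, 3, 3), c ∈ C.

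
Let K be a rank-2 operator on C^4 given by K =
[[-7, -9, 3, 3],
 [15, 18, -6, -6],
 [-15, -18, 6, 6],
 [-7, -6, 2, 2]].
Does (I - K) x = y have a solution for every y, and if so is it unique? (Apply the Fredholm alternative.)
(I - K) is invertible (det(I - K) = 1 ≠ 0), so for every y in C^4 the equation (I - K) x = y has a unique solution.

K has rank 2 and factors as K = U V^T = u1 v1^T + u2 v2^T with u1 = (-1, 3, -3, -3), v1 = (3, 3, -1, -1), u2 = (2, -3, 3, -1), v2 = (-2, -3, 1, 1) (multiplying out reproduces the displayed K). The nonzero eigenvalues of U V^T coincide with those of the 2 x 2 matrix G = V^T U = [[v1·u1, v1·u2], [v2·u1, v2·u2]] = [[12, -5], [-13, 7]], and by the Sylvester determinant identity det(I_4 - U V^T) = det(I_2 - V^T U) = det([[-11, 5], [13, -6]]) = (-11)(-6) - (5)(13) = 1. (Direct check: I - K =
[[8, 9, -3, -3],
 [-15, -17, 6, 6],
 [15, 18, -5, -6],
 [7, 6, -2, -1]]
has determinant 1.) The finite-dimensional Fredholm alternative says: either (I - K) is invertible, or ker(I - K) ≠ {0} and then range(I - K) = ker((I - K)^*)^⊥, with dim ker(I - K) = dim ker((I - K)^*). Since det(I - K) ≠ 0, 1 is not an eigenvalue of K and ker(I - K) = {0}, so we are in the first case: for every y there is a unique x = (I - K)^(-1) y. (Explicitly, by the Woodbury identity, (I - U V^T)^(-1) = I + U (I_2 - G)^(-1) V^T.)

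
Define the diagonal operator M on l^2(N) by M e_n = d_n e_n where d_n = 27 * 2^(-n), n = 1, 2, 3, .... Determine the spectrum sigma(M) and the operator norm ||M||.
sigma(M) = {27 * 2^(-n) : n ≥ 1} ∪ {0}; ||M|| = 27/2

A bounded diagonal operator on l^2 with diagonal entries d_n has spectrum equal to the closure of {d_n : n ≥ 1}: every d_n is an eigenvalue (with eigenvector e_n), so {d_n} ⊂ sigma(M); the spectrum is closed, so its closure is too; and for lambda not in the closure, (M - lambda I) has bounded inverse (the diagonal entries 1/(d_n - lambda) are bounded). For our sequence d_n = 27 * 2^(-n), n = 1, 2, 3, ...:
  - {d_n} = {27 * 2^(-n) : n ≥ 1}; the only limit point is 0
  - closure = {27 * 2^(-n) : n ≥ 1} ∪ {0}
For the norm: a diagonal operator has ||M|| = sup_n |d_n|. Here d_n = 27 * 2^(-n) is positive and decreasing, so sup_n |d_n| = d_1 = 27/2. So ||M|| = 27/2.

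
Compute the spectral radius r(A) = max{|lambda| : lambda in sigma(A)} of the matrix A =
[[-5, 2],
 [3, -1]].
r(A) = (6 + sqrt(40))/2 ≈ 6.1623

The eigenvalues of A are the roots of its characteristic polynomial. With M = A (coefficients from the trace and determinant):
  p(λ) = det(λ I - M) = λ^2 + 6λ - 1.
For λ^2 + 6λ - 1 the discriminant is 40. It is nonnegative but not a perfect square, so the roots are real and irrational: λ = (-6 ± sqrt(40))/2 ≈ 0.1623, -6.1623.
Thus the eigenvalues (to 4 decimals) are 0.1623 (modulus 0.1623); -6.1623 (modulus 6.1623). The spectral radius is the largest modulus: r(A) = (6 + sqrt(40))/2 ≈ 6.1623. (Cross-check: r(A) ≤ ||A||_2 ≈ 6.2429; equality holds whenever A is normal, though it can also hold for some non-normal A.)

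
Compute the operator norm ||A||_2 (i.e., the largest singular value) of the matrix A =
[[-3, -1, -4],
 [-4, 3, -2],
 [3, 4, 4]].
||A||_2 ≈ 8.3905 (= sqrt(largest eigenvalue of A^T A))

||A||_2 = sigma_max(A) = sqrt(lambda_max(A^T A)). Form the symmetric matrix M = A^T A =
[[34, 3, 32],
 [3, 26, 14],
 [32, 14, 36]].
Its characteristic polynomial (trace, sum of principal 2x2 minors, determinant of M give the coefficients) is
  p(λ) = det(λ I - M) = λ^3 - 96λ^2 + 1815λ - 900.
No integer candidate from the rational root theorem (±divisors of 900) is a root, so the roots are irrational. The cubic discriminant is Δ = 6059272500 > 0, so there are three distinct real roots. p(0) = -900 and p(1) = 820 have opposite signs, so a root lies in (0, 1); Newton's method refines it to λ ≈ 0.5095. p(25) = 100 and p(26) = -1030 have opposite signs, so a root lies in (25, 26); Newton's method refines it to λ ≈ 25.0899. p(70) = -1250 and p(71) = 1940 have opposite signs, so a root lies in (70, 71); Newton's method refines it to λ ≈ 70.4005. Check (Vieta): the three roots sum to 96, matching tr M = 96.
So the eigenvalues of A^T A are ≈ 0.5095, 25.0899, 70.4005 (all ≥ 0, as they must be for A^T A). The largest is λ_max ≈ 70.4005, hence ||A||_2 = sqrt(λ_max) ≈ 8.3905.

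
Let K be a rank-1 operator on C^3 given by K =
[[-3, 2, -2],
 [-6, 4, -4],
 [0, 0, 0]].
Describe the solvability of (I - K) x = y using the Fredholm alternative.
(I - K) is singular (det(I - K) = 0, i.e. 1 ∈ sigma(K)). (I - K) x = y is solvable iff y ⊥ ker((I - K)^*) = span{(-3, 2, -2)}, i.e. iff -3y_1 + 2y_2 - 2y_3 = 0. When solvable, the solutions are x = y + c·(1, 2, 0), c arbitrary (ker(I - K) = span{(1, 2, 0)}, dimension 1).

K has rank 1, so it is an outer product K = u v^T: every row of K is a multiple of one row vector. Reading off the entries, u = (1, 2, 0) and v = (-3, 2, -2) (row i of K equals u_i·v^T). A rank-one matrix u v^T satisfies K u = u (v·u) and kills the (2)-dimensional subspace v^⊥, so its characteristic polynomial is lambda^2 (lambda - v·u) with v·u = tr K = 1. Hence the eigenvalues of I - K are 1 (multiplicity 2) and 1 - (1) = 0, so det(I - K) = 0. (Direct check: I - K =
[[4, -2, 2],
 [6, -3, 4],
 [0, 0, 1]]
has determinant 0.) So 1 is an eigenvalue of K and (I - K) is not invertible. The finite-dimensional Fredholm alternative says: either (I - K) is invertible, or ker(I - K) ≠ {0} and then range(I - K) = ker((I - K)^*)^⊥, with dim ker(I - K) = dim ker((I - K)^*). We are in the second case, so we need both kernels. Kernel of I - K: (I - K) u = u - u (v·u) = u - u = 0, so ker(I - K) = span{u} = span{(1, 2, 0)} (it is exactly 1-dimensional because rank(I - K) = 2). Kernel of the adjoint: K is real, so (I - K)^* = I - K^T = I - v u^T, and (I - v u^T) v = v - v (u·v) = 0; hence ker((I - K)^*) = span{v} = span{(-3, 2, -2)}. Therefore (I - K) x = y is solvable iff <y, v> = 0, i.e. iff -3y_1 + 2y_2 - 2y_3 = 0. When this holds, K y = u (v·y) = 0, so (I - K) y = y and x = y is a particular solution; the full solution set is the line x = y + c·u = y + c·(1, 2, 0), c ∈ C.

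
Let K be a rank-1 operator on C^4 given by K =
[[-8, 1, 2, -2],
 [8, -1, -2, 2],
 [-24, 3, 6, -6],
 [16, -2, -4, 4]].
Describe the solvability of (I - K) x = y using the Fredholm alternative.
(I - K) is singular (det(I - K) = 0, i.e. 1 ∈ sigma(K)). (I - K) x = y is solvable iff y ⊥ ker((I - K)^*) = span{(-8, 1, 2, -2)}, i.e. iff -8y_1 + y_2 + 2y_3 - 2y_4 = 0. When solvable, the solutions are x = y + c·(1, -1, 3, -2), c arbitrary (ker(I - K) = span{(1, -1, 3, -2)}, dimension 1).

K has rank 1, so it is an outer product K = u v^T: every row of K is a multiple of one row vector. Reading off the entries, u = (1, -1, 3, -2) and v = (-8, 1, 2, -2) (row i of K equals u_i·v^T). A rank-one matrix u v^T satisfies K u = u (v·u) and kills the (3)-dimensional subspace v^⊥, so its characteristic polynomial is lambda^3 (lambda - v·u) with v·u = tr K = 1. Hence the eigenvalues of I - K are 1 (multiplicity 3) and 1 - (1) = 0, so det(I - K) = 0. (Direct check: I - K =
[[9, -1, -2, 2],
 [-8, 2, 2, -2],
 [24, -3, -5, 6],
 [-16, 2, 4, -3]]
has determinant 0.) So 1 is an eigenvalue of K and (I - K) is not invertible. The finite-dimensional Fredholm alternative says: either (I - K) is invertible, or ker(I - K) ≠ {0} and then range(I - K) = ker((I - K)^*)^⊥, with dim ker(I - K) = dim ker((I - K)^*). We are in the second case, so we need both kernels. Kernel of I - K: (I - K) u = u - u (v·u) = u - u = 0, so ker(I - K) = span{u} = span{(1, -1, 3, -2)} (it is exactly 1-dimensional because rank(I - K) = 3). Kernel of the adjoint: K is real, so (I - K)^* = I - K^T = I - v u^T, and (I - v u^T) v = v - v (u·v) = 0; hence ker((I - K)^*) = span{v} = span{(-8, 1, 2, -2)}. Therefore (I - K) x = y is solvable iff <y, v> = 0, i.e. iff -8y_1 + y_2 + 2y_3 - 2y_4 = 0. When this holds, K y = u (v·y) = 0, so (I - K) y = y and x = y is a particular solution; the full solution set is the line x = y + c·u = y + c·(1, -1, 3, -2), c ∈ C.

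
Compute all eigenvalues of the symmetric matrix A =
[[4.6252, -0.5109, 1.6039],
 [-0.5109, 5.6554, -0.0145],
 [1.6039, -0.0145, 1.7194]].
sigma(A) ≈ {1, 5, 6}

A is real symmetric, so its spectrum consists of real eigenvalues. Expanding the characteristic polynomial of the displayed matrix gives
  det(λ I - A) = p(λ) = λ^3 + (-12)λ^2 + (41)λ + (-30).
Solving p(λ) = 0 yields eigenvalues ≈ 1, 5, 6. (A is shown rounded to 4 decimals, so these recover the underlying integer eigenvalues to within that precision.)
Verification: the trace of A = 12 equals the sum of eigenvalues 12, and det(A) ≈ 30.0005 matches the eigenvalue product 30.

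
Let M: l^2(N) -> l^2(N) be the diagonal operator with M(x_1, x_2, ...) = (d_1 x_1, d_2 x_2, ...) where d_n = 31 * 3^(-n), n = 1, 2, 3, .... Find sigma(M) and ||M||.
sigma(M) = {31 * 3^(-n) : n ≥ 1} ∪ {0}; ||M|| = 31/3

A bounded diagonal operator on l^2 with diagonal entries d_n has spectrum equal to the closure of {d_n : n ≥ 1}: every d_n is an eigenvalue (with eigenvector e_n), so {d_n} ⊂ sigma(M); the spectrum is closed, so its closure is too; and for lambda not in the closure, (M - lambda I) has bounded inverse (the diagonal entries 1/(d_n - lambda) are bounded). For our sequence d_n = 31 * 3^(-n), n = 1, 2, 3, ...:
  - {d_n} = {31 * 3^(-n) : n ≥ 1}; the only limit point is 0
  - closure = {31 * 3^(-n) : n ≥ 1} ∪ {0}
For the norm: a diagonal operator has ||M|| = sup_n |d_n|. Here d_n = 31 * 3^(-n) is positive and decreasing, so sup_n |d_n| = d_1 = 31/3. So ||M|| = 31/3.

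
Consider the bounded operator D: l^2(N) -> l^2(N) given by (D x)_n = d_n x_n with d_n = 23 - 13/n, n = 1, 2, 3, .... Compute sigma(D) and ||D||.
sigma(D) = {23 - 13/n : n ≥ 1} ∪ {23}; ||D|| = 23

A bounded diagonal operator on l^2 with diagonal entries d_n has spectrum equal to the closure of {d_n : n ≥ 1}: every d_n is an eigenvalue (with eigenvector e_n), so {d_n} ⊂ sigma(D); the spectrum is closed, so its closure is too; and for lambda not in the closure, (D - lambda I) has bounded inverse (the diagonal entries 1/(d_n - lambda) are bounded). For our sequence d_n = 23 - 13/n, n = 1, 2, 3, ...:
  - {d_n} = {23 - 13/n : n ≥ 1}; the only limit point is 23
  - closure = {23 - 13/n : n ≥ 1} ∪ {23}
For the norm: a diagonal operator has ||D|| = sup_n |d_n|. Here d_n = 23 - 13/n increases monotonically from d_1 = 10 toward 23, with all terms in [10, 23); so sup_n |d_n| = 23 (the supremum is the limit, not attained). So ||D|| = 23.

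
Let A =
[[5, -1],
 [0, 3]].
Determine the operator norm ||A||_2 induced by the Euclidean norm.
||A||_2 = sqrt((35 + sqrt(325))/2) ≈ 5.1492 (= sqrt(largest eigenvalue of A^T A))

||A||_2 = sigma_max(A) = sqrt(lambda_max(A^T A)). Form the symmetric matrix M = A^T A =
[[25, -5],
 [-5, 10]].
Its characteristic polynomial (trace, determinant of M give the coefficients) is
  p(λ) = det(λ I - M) = λ^2 - 35λ + 225.
For λ^2 - 35λ + 225 the discriminant is 325. It is nonnegative but not a perfect square, so the roots are real and irrational: λ = (35 ± sqrt(325))/2 ≈ 26.5139, 8.4861.
So the eigenvalues of A^T A are ≈ 8.4861, 26.5139 (all ≥ 0, as they must be for A^T A). The largest is λ_max = (35 + sqrt(325))/2 ≈ 26.5139, hence ||A||_2 = sqrt(λ_max) = sqrt((35 + sqrt(325))/2) ≈ 5.1492.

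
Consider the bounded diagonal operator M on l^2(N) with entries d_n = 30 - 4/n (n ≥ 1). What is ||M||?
||M|| = 30

For a diagonal operator on l^2 with entries d_n, ||M|| = sup_n |d_n|. Here d_1 = 26, d_2 = 28, ..., and d_n = 30 - 4/n increases monotonically toward 30. All terms lie in [26, 30), so |d_n| = d_n and the supremum is the limit 30, which is not attained by any individual d_n. Hence ||M|| = 30.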